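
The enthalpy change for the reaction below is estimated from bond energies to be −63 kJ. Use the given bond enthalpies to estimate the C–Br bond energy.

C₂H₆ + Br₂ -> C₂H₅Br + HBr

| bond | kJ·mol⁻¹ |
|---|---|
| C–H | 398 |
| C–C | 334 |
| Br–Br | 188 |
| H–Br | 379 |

Let D be the C–Br bond energy.
Σ(broken) = 1×188 + 1×334 + 6×398 = 2910
Σ(formed) = 1×D + 1×334 + 5×398 + 1×379 = 2703 + D
ΔH = Σ(broken) − Σ(formed) = (2910) − (2703 + D) = +207 − D
Setting this equal to −63 kJ gives D = 270 kJ/mol.

D(C–Br) ≈ 270 kJ/mol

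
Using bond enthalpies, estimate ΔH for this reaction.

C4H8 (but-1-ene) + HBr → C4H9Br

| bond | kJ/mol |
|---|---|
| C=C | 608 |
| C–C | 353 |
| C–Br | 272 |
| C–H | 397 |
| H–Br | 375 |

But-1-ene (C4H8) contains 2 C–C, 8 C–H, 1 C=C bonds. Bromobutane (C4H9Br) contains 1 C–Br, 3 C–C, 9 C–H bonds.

Bonds broken (reactants):
  C–C: 2 × 353 = 706
  C–H: 8 × 397 = 3176
  C=C: 1 × 608 = 608
  H–Br: 1 × 375 = 375
  Σ(broken) = 4865 kJ
Bonds formed (products):
  C–Br: 1 × 272 = 272
  C–C: 3 × 353 = 1059
  C–H: 9 × 397 = 3573
  Σ(formed) = 4904 kJ
ΔH = Σ(broken) − Σ(formed) = 4865 − 4904 = −39 kJ

ΔH ≈ −39 kJ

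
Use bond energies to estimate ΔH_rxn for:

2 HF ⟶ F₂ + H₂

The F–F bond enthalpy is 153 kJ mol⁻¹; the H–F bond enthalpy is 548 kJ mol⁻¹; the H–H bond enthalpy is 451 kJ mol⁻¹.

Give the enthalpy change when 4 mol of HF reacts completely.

ΔH = +984 kJ

Bonds broken (reactants):
  H–F: 2 × 548 = 1096
  Σ(broken) = 1096 kJ
Bonds formed (products):
  F–F: 1 × 153 = 153
  H–H: 1 × 451 = 451
  Σ(formed) = 604 kJ
ΔH = Σ(broken) − Σ(formed) = 1096 − 604 = +492 kJ
For 2× the reaction as written: 2 × (+492) = +984 kJ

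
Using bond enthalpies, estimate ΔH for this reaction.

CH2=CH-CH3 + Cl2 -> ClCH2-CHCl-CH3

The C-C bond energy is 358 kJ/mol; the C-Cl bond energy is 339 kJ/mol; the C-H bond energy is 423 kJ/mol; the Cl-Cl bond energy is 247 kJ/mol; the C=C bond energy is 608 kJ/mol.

Bonds broken (reactants):
  C-C: 1 × 358 = 358
  C-H: 6 × 423 = 2538
  C=C: 1 × 608 = 608
  Cl-Cl: 1 × 247 = 247
  Σ(broken) = 3751 kJ
Bonds formed (products):
  C-C: 2 × 358 = 716
  C-Cl: 2 × 339 = 678
  C-H: 6 × 423 = 2538
  Σ(formed) = 3932 kJ
ΔH = Σ(broken) − Σ(formed) = 3751 − 3932 = −181 kJ

ΔH ≈ −181 kJ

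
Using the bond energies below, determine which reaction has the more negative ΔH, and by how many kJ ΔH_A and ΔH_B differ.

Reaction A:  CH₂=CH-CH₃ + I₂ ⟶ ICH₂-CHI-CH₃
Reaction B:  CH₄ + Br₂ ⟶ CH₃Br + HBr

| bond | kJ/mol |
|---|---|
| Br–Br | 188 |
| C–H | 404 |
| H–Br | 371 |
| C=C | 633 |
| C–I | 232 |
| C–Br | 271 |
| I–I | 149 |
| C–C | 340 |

Reaction A:
  Bonds broken (reactants):
    C–C: 1 × 340 = 340
    C–H: 6 × 404 = 2424
    C=C: 1 × 633 = 633
    I–I: 1 × 149 = 149
    Σ(broken) = 3546 kJ
  Bonds formed (products):
    C–C: 2 × 340 = 680
    C–H: 6 × 404 = 2424
    C–I: 2 × 232 = 464
    Σ(formed) = 3568 kJ
  ΔH_A = 3546 − 3568 = −22 kJ
Reaction B:
  Bonds broken (reactants):
    Br–Br: 1 × 188 = 188
    C–H: 4 × 404 = 1616
    Σ(broken) = 1804 kJ
  Bonds formed (products):
    C–Br: 1 × 271 = 271
    C–H: 3 × 404 = 1212
    H–Br: 1 × 371 = 371
    Σ(formed) = 1854 kJ
  ΔH_B = 1804 − 1854 = −50 kJ
ΔH_A − ΔH_B = +28 kJ, so reaction B has the more negative ΔH; |ΔH_A − ΔH_B| = 28 kJ.

Reaction B, by 28 kJ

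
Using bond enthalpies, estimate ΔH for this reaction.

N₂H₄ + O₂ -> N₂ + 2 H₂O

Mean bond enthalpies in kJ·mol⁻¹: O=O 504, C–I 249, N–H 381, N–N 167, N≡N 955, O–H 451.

Bonds broken (reactants):
  N–H: 4 × 381 = 1524
  N–N: 1 × 167 = 167
  O=O: 1 × 504 = 504
  Σ(broken) = 2195 kJ
Bonds formed (products):
  N≡N: 1 × 955 = 955
  O–H: 4 × 451 = 1804
  Σ(formed) = 2759 kJ
ΔH = Σ(broken) − Σ(formed) = 2195 − 2759 = −564 kJ

ΔH ≈ −564 kJ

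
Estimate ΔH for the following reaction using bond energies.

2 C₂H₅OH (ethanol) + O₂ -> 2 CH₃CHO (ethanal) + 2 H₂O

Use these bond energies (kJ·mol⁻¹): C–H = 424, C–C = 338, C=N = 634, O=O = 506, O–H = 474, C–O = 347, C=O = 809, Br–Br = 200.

Bonds broken (reactants):
  C–C: 2 × 338 = 676
  C–H: 10 × 424 = 4240
  C–O: 2 × 347 = 694
  O–H: 2 × 474 = 948
  O=O: 1 × 506 = 506
  Σ(broken) = 7064 kJ
Bonds formed (products):
  C–C: 2 × 338 = 676
  C–H: 8 × 424 = 3392
  C=O: 2 × 809 = 1618
  O–H: 4 × 474 = 1896
  Σ(formed) = 7582 kJ
ΔH = Σ(broken) − Σ(formed) = 7064 − 7582 = −518 kJ

ΔH ≈ −518 kJ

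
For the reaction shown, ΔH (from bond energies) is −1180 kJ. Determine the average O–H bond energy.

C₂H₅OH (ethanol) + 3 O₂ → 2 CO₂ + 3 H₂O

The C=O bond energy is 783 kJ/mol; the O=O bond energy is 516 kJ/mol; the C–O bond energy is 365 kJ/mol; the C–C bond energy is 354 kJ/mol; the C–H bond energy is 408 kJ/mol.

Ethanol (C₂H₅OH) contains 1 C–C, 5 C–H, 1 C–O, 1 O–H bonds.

Let D be the O–H bond energy.
Σ(broken) = 1×354 + 5×408 + 1×365 + 1×D + 3×516 = 4307 + D
Σ(formed) = 4×783 + 6×D = 3132 + 6D
ΔH = Σ(broken) − Σ(formed) = (4307 + D) − (3132 + 6D) = +1175 − 5D
Setting this equal to −1180 kJ gives 5D = 2355, so D = 471 kJ/mol.

D(O–H) ≈ 471 kJ/mol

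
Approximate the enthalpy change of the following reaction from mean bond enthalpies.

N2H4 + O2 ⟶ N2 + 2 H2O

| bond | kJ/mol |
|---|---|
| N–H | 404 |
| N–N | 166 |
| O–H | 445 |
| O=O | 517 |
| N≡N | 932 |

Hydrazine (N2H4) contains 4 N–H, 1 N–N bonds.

ΔH ≈ −413 kJ

Bonds broken (reactants):
  N–H: 4 × 404 = 1616
  N–N: 1 × 166 = 166
  O=O: 1 × 517 = 517
  Σ(broken) = 2299 kJ
Bonds formed (products):
  N≡N: 1 × 932 = 932
  O–H: 4 × 445 = 1780
  Σ(formed) = 2712 kJ
ΔH = Σ(broken) − Σ(formed) = 2299 − 2712 = −413 kJ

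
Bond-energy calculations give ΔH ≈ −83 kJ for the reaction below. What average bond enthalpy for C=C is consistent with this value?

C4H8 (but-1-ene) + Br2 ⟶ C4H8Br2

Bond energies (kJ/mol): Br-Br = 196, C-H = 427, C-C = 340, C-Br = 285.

D(C=C) ≈ 631 kJ/mol

Let D be the C=C bond energy.
Σ(broken) = 1×196 + 2×340 + 8×427 + 1×D = 4292 + D
Σ(formed) = 2×285 + 3×340 + 8×427 = 5006
ΔH = Σ(broken) − Σ(formed) = (4292 + D) − (5006) = −714 + D
Setting this equal to −83 kJ gives D = 631 kJ/mol.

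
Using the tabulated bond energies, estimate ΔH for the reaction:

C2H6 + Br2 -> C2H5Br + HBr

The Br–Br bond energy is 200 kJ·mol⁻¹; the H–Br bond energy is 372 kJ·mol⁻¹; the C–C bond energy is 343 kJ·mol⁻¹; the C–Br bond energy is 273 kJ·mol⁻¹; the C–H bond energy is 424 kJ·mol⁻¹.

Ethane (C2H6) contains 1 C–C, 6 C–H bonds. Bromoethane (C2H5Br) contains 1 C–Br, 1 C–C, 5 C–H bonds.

Bonds broken (reactants):
  Br–Br: 1 × 200 = 200
  C–C: 1 × 343 = 343
  C–H: 6 × 424 = 2544
  Σ(broken) = 3087 kJ
Bonds formed (products):
  C–Br: 1 × 273 = 273
  C–C: 1 × 343 = 343
  C–H: 5 × 424 = 2120
  H–Br: 1 × 372 = 372
  Σ(formed) = 3108 kJ
ΔH = Σ(broken) − Σ(formed) = 3087 − 3108 = −21 kJ

ΔH ≈ −21 kJ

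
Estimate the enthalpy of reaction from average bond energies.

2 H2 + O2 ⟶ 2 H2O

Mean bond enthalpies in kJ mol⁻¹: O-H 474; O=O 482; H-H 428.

Bonds broken (reactants):
  H-H: 2 × 428 = 856
  O=O: 1 × 482 = 482
  Σ(broken) = 1338 kJ
Bonds formed (products):
  O-H: 4 × 474 = 1896
  Σ(formed) = 1896 kJ
ΔH = Σ(broken) − Σ(formed) = 1338 − 1896 = −558 kJ

ΔH ≈ −558 kJ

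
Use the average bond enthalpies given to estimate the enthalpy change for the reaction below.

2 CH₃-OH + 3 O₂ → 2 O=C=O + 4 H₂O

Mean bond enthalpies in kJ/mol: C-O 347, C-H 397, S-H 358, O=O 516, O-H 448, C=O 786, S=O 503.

Bonds broken (reactants):
  C-H: 6 × 397 = 2382
  C-O: 2 × 347 = 694
  O-H: 2 × 448 = 896
  O=O: 3 × 516 = 1548
  Σ(broken) = 5520 kJ
Bonds formed (products):
  C=O: 4 × 786 = 3144
  O-H: 8 × 448 = 3584
  Σ(formed) = 6728 kJ
ΔH = Σ(broken) − Σ(formed) = 5520 − 6728 = −1208 kJ

ΔH ≈ −1208 kJ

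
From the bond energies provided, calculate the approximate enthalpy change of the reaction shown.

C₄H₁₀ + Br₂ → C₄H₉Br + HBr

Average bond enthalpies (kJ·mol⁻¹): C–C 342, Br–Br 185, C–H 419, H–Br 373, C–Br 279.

Bonds broken (reactants):
  Br–Br: 1 × 185 = 185
  C–C: 3 × 342 = 1026
  C–H: 10 × 419 = 4190
  Σ(broken) = 5401 kJ
Bonds formed (products):
  C–Br: 1 × 279 = 279
  C–C: 3 × 342 = 1026
  C–H: 9 × 419 = 3771
  H–Br: 1 × 373 = 373
  Σ(formed) = 5449 kJ
ΔH = Σ(broken) − Σ(formed) = 5401 − 5449 = −48 kJ

ΔH ≈ −48 kJ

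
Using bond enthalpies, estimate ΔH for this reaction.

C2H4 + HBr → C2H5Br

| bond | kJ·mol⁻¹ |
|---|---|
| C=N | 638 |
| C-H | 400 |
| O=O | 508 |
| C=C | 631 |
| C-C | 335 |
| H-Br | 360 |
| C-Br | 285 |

Bonds broken (reactants):
  C-H: 4 × 400 = 1600
  C=C: 1 × 631 = 631
  H-Br: 1 × 360 = 360
  Σ(broken) = 2591 kJ
Bonds formed (products):
  C-Br: 1 × 285 = 285
  C-C: 1 × 335 = 335
  C-H: 5 × 400 = 2000
  Σ(formed) = 2620 kJ
ΔH = Σ(broken) − Σ(formed) = 2591 − 2620 = −29 kJ

ΔH ≈ −29 kJ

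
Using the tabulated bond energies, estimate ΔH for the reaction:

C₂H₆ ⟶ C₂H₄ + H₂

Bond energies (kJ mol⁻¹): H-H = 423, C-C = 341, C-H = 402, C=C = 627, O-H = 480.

ΔH ≈ +95 kJ

Bonds broken (reactants):
  C-C: 1 × 341 = 341
  C-H: 6 × 402 = 2412
  Σ(broken) = 2753 kJ
Bonds formed (products):
  C-H: 4 × 402 = 1608
  C=C: 1 × 627 = 627
  H-H: 1 × 423 = 423
  Σ(formed) = 2658 kJ
ΔH = Σ(broken) − Σ(formed) = 2753 − 2658 = +95 kJ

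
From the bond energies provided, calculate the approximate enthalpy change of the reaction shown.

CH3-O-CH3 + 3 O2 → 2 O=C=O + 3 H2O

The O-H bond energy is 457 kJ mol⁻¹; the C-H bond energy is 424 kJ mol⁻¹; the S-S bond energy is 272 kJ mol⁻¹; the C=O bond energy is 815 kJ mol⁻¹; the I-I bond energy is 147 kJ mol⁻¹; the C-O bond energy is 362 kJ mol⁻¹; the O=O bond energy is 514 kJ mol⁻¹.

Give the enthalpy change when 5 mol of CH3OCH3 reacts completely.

ΔH = −5960 kJ

Bonds broken (reactants):
  C-H: 6 × 424 = 2544
  C-O: 2 × 362 = 724
  O=O: 3 × 514 = 1542
  Σ(broken) = 4810 kJ
Bonds formed (products):
  C=O: 4 × 815 = 3260
  O-H: 6 × 457 = 2742
  Σ(formed) = 6002 kJ
ΔH = Σ(broken) − Σ(formed) = 4810 − 6002 = −1192 kJ
For 5× the reaction as written: 5 × (−1192) = −5960 kJ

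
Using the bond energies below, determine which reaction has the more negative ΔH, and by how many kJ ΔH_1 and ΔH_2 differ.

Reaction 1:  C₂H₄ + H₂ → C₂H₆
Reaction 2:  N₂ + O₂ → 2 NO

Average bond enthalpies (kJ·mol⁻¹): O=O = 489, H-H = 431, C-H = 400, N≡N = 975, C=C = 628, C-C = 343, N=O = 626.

Reaction 1, by 296 kJ

Reaction 1:
  Bonds broken (reactants):
    C-H: 4 × 400 = 1600
    C=C: 1 × 628 = 628
    H-H: 1 × 431 = 431
    Σ(broken) = 2659 kJ
  Bonds formed (products):
    C-C: 1 × 343 = 343
    C-H: 6 × 400 = 2400
    Σ(formed) = 2743 kJ
  ΔH_1 = 2659 − 2743 = −84 kJ
Reaction 2:
  Bonds broken (reactants):
    N≡N: 1 × 975 = 975
    O=O: 1 × 489 = 489
    Σ(broken) = 1464 kJ
  Bonds formed (products):
    N=O: 2 × 626 = 1252
    Σ(formed) = 1252 kJ
  ΔH_2 = 1464 − 1252 = +212 kJ
ΔH_1 − ΔH_2 = −296 kJ, so reaction 1 has the more negative ΔH; |ΔH_1 − ΔH_2| = 296 kJ.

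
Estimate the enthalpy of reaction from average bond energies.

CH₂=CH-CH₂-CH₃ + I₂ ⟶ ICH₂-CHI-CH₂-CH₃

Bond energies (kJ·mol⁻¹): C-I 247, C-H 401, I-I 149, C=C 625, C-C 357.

ΔH ≈ −77 kJ

Bonds broken (reactants):
  C-C: 2 × 357 = 714
  C-H: 8 × 401 = 3208
  C=C: 1 × 625 = 625
  I-I: 1 × 149 = 149
  Σ(broken) = 4696 kJ
Bonds formed (products):
  C-C: 3 × 357 = 1071
  C-H: 8 × 401 = 3208
  C-I: 2 × 247 = 494
  Σ(formed) = 4773 kJ
ΔH = Σ(broken) − Σ(formed) = 4696 − 4773 = −77 kJ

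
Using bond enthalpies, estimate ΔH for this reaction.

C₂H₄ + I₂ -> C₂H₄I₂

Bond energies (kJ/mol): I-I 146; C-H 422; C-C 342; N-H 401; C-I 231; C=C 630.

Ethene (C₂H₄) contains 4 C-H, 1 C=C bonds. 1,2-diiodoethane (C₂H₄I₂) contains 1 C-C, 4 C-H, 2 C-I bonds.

Bonds broken (reactants):
  C-H: 4 × 422 = 1688
  C=C: 1 × 630 = 630
  I-I: 1 × 146 = 146
  Σ(broken) = 2464 kJ
Bonds formed (products):
  C-C: 1 × 342 = 342
  C-H: 4 × 422 = 1688
  C-I: 2 × 231 = 462
  Σ(formed) = 2492 kJ
ΔH = Σ(broken) − Σ(formed) = 2464 − 2492 = −28 kJ

ΔH ≈ −28 kJ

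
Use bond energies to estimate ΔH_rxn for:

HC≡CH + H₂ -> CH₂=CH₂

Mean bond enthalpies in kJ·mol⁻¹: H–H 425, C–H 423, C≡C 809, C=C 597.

Bonds broken (reactants):
  C≡C: 1 × 809 = 809
  C–H: 2 × 423 = 846
  H–H: 1 × 425 = 425
  Σ(broken) = 2080 kJ
Bonds formed (products):
  C–H: 4 × 423 = 1692
  C=C: 1 × 597 = 597
  Σ(formed) = 2289 kJ
ΔH = Σ(broken) − Σ(formed) = 2080 − 2289 = −209 kJ

ΔH ≈ −209 kJ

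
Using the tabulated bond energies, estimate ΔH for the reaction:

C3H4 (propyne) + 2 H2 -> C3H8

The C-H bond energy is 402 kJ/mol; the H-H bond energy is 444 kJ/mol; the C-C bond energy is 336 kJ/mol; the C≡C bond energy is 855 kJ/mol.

ΔH ≈ −201 kJ

Bonds broken (reactants):
  C≡C: 1 × 855 = 855
  C-C: 1 × 336 = 336
  C-H: 4 × 402 = 1608
  H-H: 2 × 444 = 888
  Σ(broken) = 3687 kJ
Bonds formed (products):
  C-C: 2 × 336 = 672
  C-H: 8 × 402 = 3216
  Σ(formed) = 3888 kJ
ΔH = Σ(broken) − Σ(formed) = 3687 − 3888 = −201 kJ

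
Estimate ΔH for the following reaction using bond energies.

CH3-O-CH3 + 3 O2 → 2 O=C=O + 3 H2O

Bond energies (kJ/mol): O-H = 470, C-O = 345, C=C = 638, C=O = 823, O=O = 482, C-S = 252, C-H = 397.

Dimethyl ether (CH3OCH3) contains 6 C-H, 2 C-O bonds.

Bonds broken (reactants):
  C-H: 6 × 397 = 2382
  C-O: 2 × 345 = 690
  O=O: 3 × 482 = 1446
  Σ(broken) = 4518 kJ
Bonds formed (products):
  C=O: 4 × 823 = 3292
  O-H: 6 × 470 = 2820
  Σ(formed) = 6112 kJ
ΔH = Σ(broken) − Σ(formed) = 4518 − 6112 = −1594 kJ

ΔH ≈ −1594 kJ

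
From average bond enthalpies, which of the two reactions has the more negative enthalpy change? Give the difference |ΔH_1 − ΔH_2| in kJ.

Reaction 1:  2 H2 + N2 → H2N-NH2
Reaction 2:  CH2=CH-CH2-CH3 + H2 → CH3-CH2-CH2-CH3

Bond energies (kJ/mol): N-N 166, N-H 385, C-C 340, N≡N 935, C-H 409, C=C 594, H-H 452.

Reaction 1:
  Bonds broken (reactants):
    H-H: 2 × 452 = 904
    N≡N: 1 × 935 = 935
    Σ(broken) = 1839 kJ
  Bonds formed (products):
    N-H: 4 × 385 = 1540
    N-N: 1 × 166 = 166
    Σ(formed) = 1706 kJ
  ΔH_1 = 1839 − 1706 = +133 kJ
Reaction 2:
  Bonds broken (reactants):
    C-C: 2 × 340 = 680
    C-H: 8 × 409 = 3272
    C=C: 1 × 594 = 594
    H-H: 1 × 452 = 452
    Σ(broken) = 4998 kJ
  Bonds formed (products):
    C-C: 3 × 340 = 1020
    C-H: 10 × 409 = 4090
    Σ(formed) = 5110 kJ
  ΔH_2 = 4998 − 5110 = −112 kJ
ΔH_1 − ΔH_2 = +245 kJ, so reaction 2 has the more negative ΔH; |ΔH_1 − ΔH_2| = 245 kJ.

Reaction 2, by 245 kJ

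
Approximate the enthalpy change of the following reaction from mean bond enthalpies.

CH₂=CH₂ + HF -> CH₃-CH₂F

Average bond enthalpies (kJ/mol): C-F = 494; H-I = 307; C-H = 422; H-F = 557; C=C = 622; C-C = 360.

ΔH ≈ −97 kJ

Bonds broken (reactants):
  C-H: 4 × 422 = 1688
  C=C: 1 × 622 = 622
  H-F: 1 × 557 = 557
  Σ(broken) = 2867 kJ
Bonds formed (products):
  C-C: 1 × 360 = 360
  C-F: 1 × 494 = 494
  C-H: 5 × 422 = 2110
  Σ(formed) = 2964 kJ
ΔH = Σ(broken) − Σ(formed) = 2867 − 2964 = −97 kJ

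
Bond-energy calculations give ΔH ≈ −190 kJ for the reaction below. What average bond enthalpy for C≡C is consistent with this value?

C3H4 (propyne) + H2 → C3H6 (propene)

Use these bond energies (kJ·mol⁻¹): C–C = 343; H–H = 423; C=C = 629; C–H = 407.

Let D be the C≡C bond energy.
Σ(broken) = 1×D + 1×343 + 4×407 + 1×423 = 2394 + D
Σ(formed) = 1×343 + 6×407 + 1×629 = 3414
ΔH = Σ(broken) − Σ(formed) = (2394 + D) − (3414) = −1020 + D
Setting this equal to −190 kJ gives D = 830 kJ/mol.

D(C≡C) ≈ 830 kJ/mol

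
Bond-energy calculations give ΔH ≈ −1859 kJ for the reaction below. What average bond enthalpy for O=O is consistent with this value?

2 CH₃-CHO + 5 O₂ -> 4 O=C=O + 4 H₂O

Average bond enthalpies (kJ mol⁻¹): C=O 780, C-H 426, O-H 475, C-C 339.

D(O=O) ≈ 507 kJ/mol

Let D be the O=O bond energy.
Σ(broken) = 2×339 + 8×426 + 2×780 + 5×D = 5646 + 5D
Σ(formed) = 8×780 + 8×475 = 10040
ΔH = Σ(broken) − Σ(formed) = (5646 + 5D) − (10040) = −4394 + 5D
Setting this equal to −1859 kJ gives 5D = 2535, so D = 507 kJ/mol.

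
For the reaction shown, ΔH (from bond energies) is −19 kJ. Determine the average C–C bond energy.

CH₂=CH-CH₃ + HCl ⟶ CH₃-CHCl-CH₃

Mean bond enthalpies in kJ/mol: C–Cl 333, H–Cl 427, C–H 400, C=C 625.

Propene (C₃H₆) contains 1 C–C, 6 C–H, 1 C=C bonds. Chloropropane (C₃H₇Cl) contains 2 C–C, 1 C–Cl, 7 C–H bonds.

D(C–C) ≈ 338 kJ/mol

Let D be the C–C bond energy.
Σ(broken) = 1×D + 6×400 + 1×625 + 1×427 = 3452 + D
Σ(formed) = 2×D + 1×333 + 7×400 = 3133 + 2D
ΔH = Σ(broken) − Σ(formed) = (3452 + D) − (3133 + 2D) = +319 − D
Setting this equal to −19 kJ gives D = 338 kJ/mol.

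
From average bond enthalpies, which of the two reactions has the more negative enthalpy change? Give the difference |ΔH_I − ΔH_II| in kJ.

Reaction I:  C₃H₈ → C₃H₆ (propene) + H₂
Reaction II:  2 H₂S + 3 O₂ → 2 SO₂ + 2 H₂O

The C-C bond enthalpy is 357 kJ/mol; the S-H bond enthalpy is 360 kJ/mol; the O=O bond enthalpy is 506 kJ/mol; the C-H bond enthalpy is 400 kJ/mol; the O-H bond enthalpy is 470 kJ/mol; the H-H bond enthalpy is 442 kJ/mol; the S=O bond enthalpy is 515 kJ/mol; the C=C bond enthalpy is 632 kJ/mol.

Reaction I:
  Bonds broken (reactants):
    C-C: 2 × 357 = 714
    C-H: 8 × 400 = 3200
    Σ(broken) = 3914 kJ
  Bonds formed (products):
    C-C: 1 × 357 = 357
    C-H: 6 × 400 = 2400
    C=C: 1 × 632 = 632
    H-H: 1 × 442 = 442
    Σ(formed) = 3831 kJ
  ΔH_I = 3914 − 3831 = +83 kJ
Reaction II:
  Bonds broken (reactants):
    O=O: 3 × 506 = 1518
    S-H: 4 × 360 = 1440
    Σ(broken) = 2958 kJ
  Bonds formed (products):
    O-H: 4 × 470 = 1880
    S=O: 4 × 515 = 2060
    Σ(formed) = 3940 kJ
  ΔH_II = 2958 − 3940 = −982 kJ
ΔH_I − ΔH_II = +1065 kJ, so reaction II has the more negative ΔH; |ΔH_I − ΔH_II| = 1065 kJ.

Reaction II, by 1065 kJ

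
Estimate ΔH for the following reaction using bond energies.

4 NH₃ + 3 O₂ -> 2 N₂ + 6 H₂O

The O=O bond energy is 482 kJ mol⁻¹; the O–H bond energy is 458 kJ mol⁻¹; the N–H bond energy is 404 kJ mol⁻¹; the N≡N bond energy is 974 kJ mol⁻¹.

Bonds broken (reactants):
  N–H: 12 × 404 = 4848
  O=O: 3 × 482 = 1446
  Σ(broken) = 6294 kJ
Bonds formed (products):
  N≡N: 2 × 974 = 1948
  O–H: 12 × 458 = 5496
  Σ(formed) = 7444 kJ
ΔH = Σ(broken) − Σ(formed) = 6294 − 7444 = −1150 kJ

ΔH ≈ −1150 kJ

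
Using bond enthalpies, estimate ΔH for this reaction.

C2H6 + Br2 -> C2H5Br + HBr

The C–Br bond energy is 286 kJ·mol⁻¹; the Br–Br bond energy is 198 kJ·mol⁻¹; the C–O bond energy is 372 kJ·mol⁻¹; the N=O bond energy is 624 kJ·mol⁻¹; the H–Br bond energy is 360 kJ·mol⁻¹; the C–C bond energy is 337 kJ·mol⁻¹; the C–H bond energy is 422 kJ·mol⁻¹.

Bonds broken (reactants):
  Br–Br: 1 × 198 = 198
  C–C: 1 × 337 = 337
  C–H: 6 × 422 = 2532
  Σ(broken) = 3067 kJ
Bonds formed (products):
  C–Br: 1 × 286 = 286
  C–C: 1 × 337 = 337
  C–H: 5 × 422 = 2110
  H–Br: 1 × 360 = 360
  Σ(formed) = 3093 kJ
ΔH = Σ(broken) − Σ(formed) = 3067 − 3093 = −26 kJ

ΔH ≈ −26 kJ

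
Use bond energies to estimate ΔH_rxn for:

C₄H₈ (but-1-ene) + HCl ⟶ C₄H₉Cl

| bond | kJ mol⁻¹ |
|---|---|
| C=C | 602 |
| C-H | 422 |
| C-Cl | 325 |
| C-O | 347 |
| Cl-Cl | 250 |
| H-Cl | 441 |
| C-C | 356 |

Bonds broken (reactants):
  C-C: 2 × 356 = 712
  C-H: 8 × 422 = 3376
  C=C: 1 × 602 = 602
  H-Cl: 1 × 441 = 441
  Σ(broken) = 5131 kJ
Bonds formed (products):
  C-C: 3 × 356 = 1068
  C-Cl: 1 × 325 = 325
  C-H: 9 × 422 = 3798
  Σ(formed) = 5191 kJ
ΔH = Σ(broken) − Σ(formed) = 5131 − 5191 = −60 kJ

ΔH ≈ −60 kJ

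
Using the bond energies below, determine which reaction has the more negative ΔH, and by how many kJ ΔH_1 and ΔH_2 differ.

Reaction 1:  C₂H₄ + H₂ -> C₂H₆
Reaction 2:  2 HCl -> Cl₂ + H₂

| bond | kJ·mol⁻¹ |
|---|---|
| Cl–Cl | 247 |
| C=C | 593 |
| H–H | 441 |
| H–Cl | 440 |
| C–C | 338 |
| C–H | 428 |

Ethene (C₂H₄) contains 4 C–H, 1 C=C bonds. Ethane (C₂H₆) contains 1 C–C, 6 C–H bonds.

Reaction 1, by 352 kJ

Reaction 1:
  Bonds broken (reactants):
    C–H: 4 × 428 = 1712
    C=C: 1 × 593 = 593
    H–H: 1 × 441 = 441
    Σ(broken) = 2746 kJ
  Bonds formed (products):
    C–C: 1 × 338 = 338
    C–H: 6 × 428 = 2568
    Σ(formed) = 2906 kJ
  ΔH_1 = 2746 − 2906 = −160 kJ
Reaction 2:
  Bonds broken (reactants):
    H–Cl: 2 × 440 = 880
    Σ(broken) = 880 kJ
  Bonds formed (products):
    Cl–Cl: 1 × 247 = 247
    H–H: 1 × 441 = 441
    Σ(formed) = 688 kJ
  ΔH_2 = 880 − 688 = +192 kJ
ΔH_1 − ΔH_2 = −352 kJ, so reaction 1 has the more negative ΔH; |ΔH_1 − ΔH_2| = 352 kJ.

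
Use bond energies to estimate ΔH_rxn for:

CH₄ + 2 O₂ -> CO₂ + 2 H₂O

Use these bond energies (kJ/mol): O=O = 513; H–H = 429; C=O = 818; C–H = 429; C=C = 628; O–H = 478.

Bonds broken (reactants):
  C–H: 4 × 429 = 1716
  O=O: 2 × 513 = 1026
  Σ(broken) = 2742 kJ
Bonds formed (products):
  C=O: 2 × 818 = 1636
  O–H: 4 × 478 = 1912
  Σ(formed) = 3548 kJ
ΔH = Σ(broken) − Σ(formed) = 2742 − 3548 = −806 kJ

ΔH ≈ −806 kJ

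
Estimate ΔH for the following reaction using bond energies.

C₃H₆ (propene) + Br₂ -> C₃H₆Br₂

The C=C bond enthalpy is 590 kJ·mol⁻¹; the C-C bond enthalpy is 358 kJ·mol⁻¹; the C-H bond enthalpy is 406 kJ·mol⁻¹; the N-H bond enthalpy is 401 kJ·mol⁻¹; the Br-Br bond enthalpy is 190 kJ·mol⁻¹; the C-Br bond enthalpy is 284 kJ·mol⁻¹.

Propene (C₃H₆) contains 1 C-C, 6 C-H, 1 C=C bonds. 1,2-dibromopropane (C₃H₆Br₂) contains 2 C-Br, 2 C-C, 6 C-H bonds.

Bonds broken (reactants):
  Br-Br: 1 × 190 = 190
  C-C: 1 × 358 = 358
  C-H: 6 × 406 = 2436
  C=C: 1 × 590 = 590
  Σ(broken) = 3574 kJ
Bonds formed (products):
  C-Br: 2 × 284 = 568
  C-C: 2 × 358 = 716
  C-H: 6 × 406 = 2436
  Σ(formed) = 3720 kJ
ΔH = Σ(broken) − Σ(formed) = 3574 − 3720 = −146 kJ

ΔH ≈ −146 kJ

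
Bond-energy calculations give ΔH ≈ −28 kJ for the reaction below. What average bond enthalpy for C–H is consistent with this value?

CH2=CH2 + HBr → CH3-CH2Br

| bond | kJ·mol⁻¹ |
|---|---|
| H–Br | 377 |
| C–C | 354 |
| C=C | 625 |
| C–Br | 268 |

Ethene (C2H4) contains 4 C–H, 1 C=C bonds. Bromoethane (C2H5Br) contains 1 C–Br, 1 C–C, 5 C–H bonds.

Let D be the C–H bond energy.
Σ(broken) = 4×D + 1×625 + 1×377 = 1002 + 4D
Σ(formed) = 1×268 + 1×354 + 5×D = 622 + 5D
ΔH = Σ(broken) − Σ(formed) = (1002 + 4D) − (622 + 5D) = +380 − D
Setting this equal to −28 kJ gives D = 408 kJ/mol.

D(C–H) ≈ 408 kJ/mol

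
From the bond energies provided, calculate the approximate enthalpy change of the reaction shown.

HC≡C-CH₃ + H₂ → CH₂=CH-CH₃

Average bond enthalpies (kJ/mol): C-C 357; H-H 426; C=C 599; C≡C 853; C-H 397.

ΔH ≈ −114 kJ

Bonds broken (reactants):
  C≡C: 1 × 853 = 853
  C-C: 1 × 357 = 357
  C-H: 4 × 397 = 1588
  H-H: 1 × 426 = 426
  Σ(broken) = 3224 kJ
Bonds formed (products):
  C-C: 1 × 357 = 357
  C-H: 6 × 397 = 2382
  C=C: 1 × 599 = 599
  Σ(formed) = 3338 kJ
ΔH = Σ(broken) − Σ(formed) = 3224 − 3338 = −114 kJ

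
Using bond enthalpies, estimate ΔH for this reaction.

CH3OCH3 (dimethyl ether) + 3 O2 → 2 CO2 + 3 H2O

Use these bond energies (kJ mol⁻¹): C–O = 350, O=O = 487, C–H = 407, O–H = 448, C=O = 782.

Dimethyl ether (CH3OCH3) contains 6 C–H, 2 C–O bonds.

ΔH ≈ −1213 kJ

Bonds broken (reactants):
  C–H: 6 × 407 = 2442
  C–O: 2 × 350 = 700
  O=O: 3 × 487 = 1461
  Σ(broken) = 4603 kJ
Bonds formed (products):
  C=O: 4 × 782 = 3128
  O–H: 6 × 448 = 2688
  Σ(formed) = 5816 kJ
ΔH = Σ(broken) − Σ(formed) = 4603 − 5816 = −1213 kJ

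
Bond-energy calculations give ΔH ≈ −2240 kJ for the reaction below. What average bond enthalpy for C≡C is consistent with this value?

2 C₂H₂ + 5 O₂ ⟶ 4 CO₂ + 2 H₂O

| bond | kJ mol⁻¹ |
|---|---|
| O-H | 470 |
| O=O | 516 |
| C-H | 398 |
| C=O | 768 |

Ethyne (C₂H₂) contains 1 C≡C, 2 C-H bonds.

D(C≡C) ≈ 806 kJ/mol

Let D be the C≡C bond energy.
Σ(broken) = 2×D + 4×398 + 5×516 = 4172 + 2D
Σ(formed) = 8×768 + 4×470 = 8024
ΔH = Σ(broken) − Σ(formed) = (4172 + 2D) − (8024) = −3852 + 2D
Setting this equal to −2240 kJ gives 2D = 1612, so D = 806 kJ/mol.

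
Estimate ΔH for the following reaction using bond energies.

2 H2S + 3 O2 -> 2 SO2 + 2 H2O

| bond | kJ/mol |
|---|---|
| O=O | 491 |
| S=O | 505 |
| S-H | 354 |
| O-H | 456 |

ΔH ≈ −955 kJ

Bonds broken (reactants):
  O=O: 3 × 491 = 1473
  S-H: 4 × 354 = 1416
  Σ(broken) = 2889 kJ
Bonds formed (products):
  O-H: 4 × 456 = 1824
  S=O: 4 × 505 = 2020
  Σ(formed) = 3844 kJ
ΔH = Σ(broken) − Σ(formed) = 2889 − 3844 = −955 kJ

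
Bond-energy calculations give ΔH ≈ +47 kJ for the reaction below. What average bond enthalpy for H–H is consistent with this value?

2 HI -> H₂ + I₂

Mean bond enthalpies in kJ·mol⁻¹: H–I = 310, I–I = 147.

D(H–H) ≈ 426 kJ/mol

Let D be the H–H bond energy.
Σ(broken) = 2×310 = 620
Σ(formed) = 1×D + 1×147 = 147 + D
ΔH = Σ(broken) − Σ(formed) = (620) − (147 + D) = +473 − D
Setting this equal to +47 kJ gives D = 426 kJ/mol.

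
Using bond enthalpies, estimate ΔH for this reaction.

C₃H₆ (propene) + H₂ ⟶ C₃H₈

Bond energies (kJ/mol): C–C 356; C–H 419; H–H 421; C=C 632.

ΔH ≈ −141 kJ

Bonds broken (reactants):
  C–C: 1 × 356 = 356
  C–H: 6 × 419 = 2514
  C=C: 1 × 632 = 632
  H–H: 1 × 421 = 421
  Σ(broken) = 3923 kJ
Bonds formed (products):
  C–C: 2 × 356 = 712
  C–H: 8 × 419 = 3352
  Σ(formed) = 4064 kJ
ΔH = Σ(broken) − Σ(formed) = 3923 − 4064 = −141 kJ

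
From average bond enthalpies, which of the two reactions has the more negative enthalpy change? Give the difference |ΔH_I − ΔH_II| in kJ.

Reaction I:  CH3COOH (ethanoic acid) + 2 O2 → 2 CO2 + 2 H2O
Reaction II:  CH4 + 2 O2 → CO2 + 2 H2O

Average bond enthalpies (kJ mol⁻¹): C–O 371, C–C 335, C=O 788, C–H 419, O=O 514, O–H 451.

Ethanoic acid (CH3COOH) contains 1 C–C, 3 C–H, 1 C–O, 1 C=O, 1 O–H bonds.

Reaction I, by 50 kJ

Reaction I:
  Bonds broken (reactants):
    C–C: 1 × 335 = 335
    C–H: 3 × 419 = 1257
    C–O: 1 × 371 = 371
    C=O: 1 × 788 = 788
    O–H: 1 × 451 = 451
    O=O: 2 × 514 = 1028
    Σ(broken) = 4230 kJ
  Bonds formed (products):
    C=O: 4 × 788 = 3152
    O–H: 4 × 451 = 1804
    Σ(formed) = 4956 kJ
  ΔH_I = 4230 − 4956 = −726 kJ
Reaction II:
  Bonds broken (reactants):
    C–H: 4 × 419 = 1676
    O=O: 2 × 514 = 1028
    Σ(broken) = 2704 kJ
  Bonds formed (products):
    C=O: 2 × 788 = 1576
    O–H: 4 × 451 = 1804
    Σ(formed) = 3380 kJ
  ΔH_II = 2704 − 3380 = −676 kJ
ΔH_I − ΔH_II = −50 kJ, so reaction I has the more negative ΔH; |ΔH_I − ΔH_II| = 50 kJ.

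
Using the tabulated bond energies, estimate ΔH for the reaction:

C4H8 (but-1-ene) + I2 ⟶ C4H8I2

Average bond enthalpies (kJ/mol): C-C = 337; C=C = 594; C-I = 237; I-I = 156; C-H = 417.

Bonds broken (reactants):
  C-C: 2 × 337 = 674
  C-H: 8 × 417 = 3336
  C=C: 1 × 594 = 594
  I-I: 1 × 156 = 156
  Σ(broken) = 4760 kJ
Bonds formed (products):
  C-C: 3 × 337 = 1011
  C-H: 8 × 417 = 3336
  C-I: 2 × 237 = 474
  Σ(formed) = 4821 kJ
ΔH = Σ(broken) − Σ(formed) = 4760 − 4821 = −61 kJ

ΔH ≈ −61 kJ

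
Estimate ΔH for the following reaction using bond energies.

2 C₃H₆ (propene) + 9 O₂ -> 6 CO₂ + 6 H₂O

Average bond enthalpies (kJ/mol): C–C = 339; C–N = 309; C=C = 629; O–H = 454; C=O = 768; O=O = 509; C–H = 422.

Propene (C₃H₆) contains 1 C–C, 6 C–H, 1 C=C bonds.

Bonds broken (reactants):
  C–C: 2 × 339 = 678
  C–H: 12 × 422 = 5064
  C=C: 2 × 629 = 1258
  O=O: 9 × 509 = 4581
  Σ(broken) = 11581 kJ
Bonds formed (products):
  C=O: 12 × 768 = 9216
  O–H: 12 × 454 = 5448
  Σ(formed) = 14664 kJ
ΔH = Σ(broken) − Σ(formed) = 11581 − 14664 = −3083 kJ

ΔH ≈ −3083 kJ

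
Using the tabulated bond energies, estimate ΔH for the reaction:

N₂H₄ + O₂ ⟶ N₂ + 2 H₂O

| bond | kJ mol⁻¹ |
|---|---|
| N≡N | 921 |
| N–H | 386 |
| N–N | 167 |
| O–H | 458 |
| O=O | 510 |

ΔH ≈ −532 kJ

Bonds broken (reactants):
  N–H: 4 × 386 = 1544
  N–N: 1 × 167 = 167
  O=O: 1 × 510 = 510
  Σ(broken) = 2221 kJ
Bonds formed (products):
  N≡N: 1 × 921 = 921
  O–H: 4 × 458 = 1832
  Σ(formed) = 2753 kJ
ΔH = Σ(broken) − Σ(formed) = 2221 − 2753 = −532 kJ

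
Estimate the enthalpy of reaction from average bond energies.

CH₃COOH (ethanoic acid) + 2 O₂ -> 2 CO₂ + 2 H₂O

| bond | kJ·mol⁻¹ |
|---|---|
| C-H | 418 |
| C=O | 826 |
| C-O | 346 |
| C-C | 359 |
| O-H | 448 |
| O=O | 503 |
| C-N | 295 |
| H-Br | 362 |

ΔH ≈ −857 kJ

Bonds broken (reactants):
  C-C: 1 × 359 = 359
  C-H: 3 × 418 = 1254
  C-O: 1 × 346 = 346
  C=O: 1 × 826 = 826
  O-H: 1 × 448 = 448
  O=O: 2 × 503 = 1006
  Σ(broken) = 4239 kJ
Bonds formed (products):
  C=O: 4 × 826 = 3304
  O-H: 4 × 448 = 1792
  Σ(formed) = 5096 kJ
ΔH = Σ(broken) − Σ(formed) = 4239 − 5096 = −857 kJ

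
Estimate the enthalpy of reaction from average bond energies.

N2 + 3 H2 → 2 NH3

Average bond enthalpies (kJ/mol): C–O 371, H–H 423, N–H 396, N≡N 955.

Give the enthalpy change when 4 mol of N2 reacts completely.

ΔH = −608 kJ

Bonds broken (reactants):
  H–H: 3 × 423 = 1269
  N≡N: 1 × 955 = 955
  Σ(broken) = 2224 kJ
Bonds formed (products):
  N–H: 6 × 396 = 2376
  Σ(formed) = 2376 kJ
ΔH = Σ(broken) − Σ(formed) = 2224 − 2376 = −152 kJ
For 4× the reaction as written: 4 × (−152) = −608 kJ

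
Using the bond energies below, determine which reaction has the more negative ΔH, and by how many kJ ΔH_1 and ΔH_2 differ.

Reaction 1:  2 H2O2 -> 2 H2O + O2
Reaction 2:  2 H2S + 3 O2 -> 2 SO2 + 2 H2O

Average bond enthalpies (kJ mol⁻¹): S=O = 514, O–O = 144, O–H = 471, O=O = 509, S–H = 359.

Reaction 1:
  Bonds broken (reactants):
    O–H: 4 × 471 = 1884
    O–O: 2 × 144 = 288
    Σ(broken) = 2172 kJ
  Bonds formed (products):
    O–H: 4 × 471 = 1884
    O=O: 1 × 509 = 509
    Σ(formed) = 2393 kJ
  ΔH_1 = 2172 − 2393 = −221 kJ
Reaction 2:
  Bonds broken (reactants):
    O=O: 3 × 509 = 1527
    S–H: 4 × 359 = 1436
    Σ(broken) = 2963 kJ
  Bonds formed (products):
    O–H: 4 × 471 = 1884
    S=O: 4 × 514 = 2056
    Σ(formed) = 3940 kJ
  ΔH_2 = 2963 − 3940 = −977 kJ
ΔH_1 − ΔH_2 = +756 kJ, so reaction 2 has the more negative ΔH; |ΔH_1 − ΔH_2| = 756 kJ.

Reaction 2, by 756 kJ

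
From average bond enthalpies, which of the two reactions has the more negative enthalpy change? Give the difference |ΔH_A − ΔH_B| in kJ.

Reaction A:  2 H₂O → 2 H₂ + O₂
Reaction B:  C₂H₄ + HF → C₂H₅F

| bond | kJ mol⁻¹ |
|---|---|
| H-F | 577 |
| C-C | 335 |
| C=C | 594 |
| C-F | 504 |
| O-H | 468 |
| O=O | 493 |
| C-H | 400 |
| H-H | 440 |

Reaction B, by 567 kJ

Reaction A:
  Bonds broken (reactants):
    O-H: 4 × 468 = 1872
    Σ(broken) = 1872 kJ
  Bonds formed (products):
    H-H: 2 × 440 = 880
    O=O: 1 × 493 = 493
    Σ(formed) = 1373 kJ
  ΔH_A = 1872 − 1373 = +499 kJ
Reaction B:
  Bonds broken (reactants):
    C-H: 4 × 400 = 1600
    C=C: 1 × 594 = 594
    H-F: 1 × 577 = 577
    Σ(broken) = 2771 kJ
  Bonds formed (products):
    C-C: 1 × 335 = 335
    C-F: 1 × 504 = 504
    C-H: 5 × 400 = 2000
    Σ(formed) = 2839 kJ
  ΔH_B = 2771 − 2839 = −68 kJ
ΔH_A − ΔH_B = +567 kJ, so reaction B has the more negative ΔH; |ΔH_A − ΔH_B| = 567 kJ.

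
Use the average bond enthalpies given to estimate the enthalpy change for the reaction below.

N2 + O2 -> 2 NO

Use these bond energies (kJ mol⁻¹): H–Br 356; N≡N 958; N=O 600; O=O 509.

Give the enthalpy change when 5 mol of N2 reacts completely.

ΔH = +1335 kJ

Bonds broken (reactants):
  N≡N: 1 × 958 = 958
  O=O: 1 × 509 = 509
  Σ(broken) = 1467 kJ
Bonds formed (products):
  N=O: 2 × 600 = 1200
  Σ(formed) = 1200 kJ
ΔH = Σ(broken) − Σ(formed) = 1467 − 1200 = +267 kJ
For 5× the reaction as written: 5 × (+267) = +1335 kJ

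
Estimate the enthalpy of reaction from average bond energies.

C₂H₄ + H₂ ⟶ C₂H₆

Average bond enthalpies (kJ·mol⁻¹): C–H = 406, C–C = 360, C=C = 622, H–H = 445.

ΔH ≈ −105 kJ

Bonds broken (reactants):
  C–H: 4 × 406 = 1624
  C=C: 1 × 622 = 622
  H–H: 1 × 445 = 445
  Σ(broken) = 2691 kJ
Bonds formed (products):
  C–C: 1 × 360 = 360
  C–H: 6 × 406 = 2436
  Σ(formed) = 2796 kJ
ΔH = Σ(broken) − Σ(formed) = 2691 − 2796 = −105 kJ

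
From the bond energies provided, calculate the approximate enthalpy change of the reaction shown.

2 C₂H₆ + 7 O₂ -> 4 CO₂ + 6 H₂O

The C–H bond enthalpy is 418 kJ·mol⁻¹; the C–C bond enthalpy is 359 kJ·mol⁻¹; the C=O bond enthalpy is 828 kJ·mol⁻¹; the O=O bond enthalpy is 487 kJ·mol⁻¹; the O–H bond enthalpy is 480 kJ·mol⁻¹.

ΔH ≈ −3241 kJ

Bonds broken (reactants):
  C–C: 2 × 359 = 718
  C–H: 12 × 418 = 5016
  O=O: 7 × 487 = 3409
  Σ(broken) = 9143 kJ
Bonds formed (products):
  C=O: 8 × 828 = 6624
  O–H: 12 × 480 = 5760
  Σ(formed) = 12384 kJ
ΔH = Σ(broken) − Σ(formed) = 9143 − 12384 = −3241 kJ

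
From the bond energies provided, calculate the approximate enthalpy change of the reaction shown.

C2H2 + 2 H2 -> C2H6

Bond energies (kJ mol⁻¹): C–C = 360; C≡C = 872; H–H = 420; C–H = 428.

ΔH ≈ −360 kJ

Bonds broken (reactants):
  C≡C: 1 × 872 = 872
  C–H: 2 × 428 = 856
  H–H: 2 × 420 = 840
  Σ(broken) = 2568 kJ
Bonds formed (products):
  C–C: 1 × 360 = 360
  C–H: 6 × 428 = 2568
  Σ(formed) = 2928 kJ
ΔH = Σ(broken) − Σ(formed) = 2568 − 2928 = −360 kJ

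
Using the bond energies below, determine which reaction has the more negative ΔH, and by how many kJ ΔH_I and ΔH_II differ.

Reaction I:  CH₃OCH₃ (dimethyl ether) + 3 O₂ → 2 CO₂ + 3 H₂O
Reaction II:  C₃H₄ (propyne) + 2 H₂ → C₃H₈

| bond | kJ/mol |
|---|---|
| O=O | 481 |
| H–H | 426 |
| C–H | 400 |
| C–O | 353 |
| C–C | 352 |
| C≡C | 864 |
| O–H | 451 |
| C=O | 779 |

Reaction I, by 1037 kJ

Reaction I:
  Bonds broken (reactants):
    C–H: 6 × 400 = 2400
    C–O: 2 × 353 = 706
    O=O: 3 × 481 = 1443
    Σ(broken) = 4549 kJ
  Bonds formed (products):
    C=O: 4 × 779 = 3116
    O–H: 6 × 451 = 2706
    Σ(formed) = 5822 kJ
  ΔH_I = 4549 − 5822 = −1273 kJ
Reaction II:
  Bonds broken (reactants):
    C≡C: 1 × 864 = 864
    C–C: 1 × 352 = 352
    C–H: 4 × 400 = 1600
    H–H: 2 × 426 = 852
    Σ(broken) = 3668 kJ
  Bonds formed (products):
    C–C: 2 × 352 = 704
    C–H: 8 × 400 = 3200
    Σ(formed) = 3904 kJ
  ΔH_II = 3668 − 3904 = −236 kJ
ΔH_I − ΔH_II = −1037 kJ, so reaction I has the more negative ΔH; |ΔH_I − ΔH_II| = 1037 kJ.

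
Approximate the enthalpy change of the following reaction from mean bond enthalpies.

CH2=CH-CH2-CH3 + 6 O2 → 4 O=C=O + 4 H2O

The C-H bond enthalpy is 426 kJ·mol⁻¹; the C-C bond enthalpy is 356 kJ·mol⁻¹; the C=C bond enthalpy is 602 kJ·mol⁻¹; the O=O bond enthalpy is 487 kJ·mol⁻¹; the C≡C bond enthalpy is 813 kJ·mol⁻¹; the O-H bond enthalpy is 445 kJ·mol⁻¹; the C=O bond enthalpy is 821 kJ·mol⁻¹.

Bonds broken (reactants):
  C-C: 2 × 356 = 712
  C-H: 8 × 426 = 3408
  C=C: 1 × 602 = 602
  O=O: 6 × 487 = 2922
  Σ(broken) = 7644 kJ
Bonds formed (products):
  C=O: 8 × 821 = 6568
  O-H: 8 × 445 = 3560
  Σ(formed) = 10128 kJ
ΔH = Σ(broken) − Σ(formed) = 7644 − 10128 = −2484 kJ

ΔH ≈ −2484 kJ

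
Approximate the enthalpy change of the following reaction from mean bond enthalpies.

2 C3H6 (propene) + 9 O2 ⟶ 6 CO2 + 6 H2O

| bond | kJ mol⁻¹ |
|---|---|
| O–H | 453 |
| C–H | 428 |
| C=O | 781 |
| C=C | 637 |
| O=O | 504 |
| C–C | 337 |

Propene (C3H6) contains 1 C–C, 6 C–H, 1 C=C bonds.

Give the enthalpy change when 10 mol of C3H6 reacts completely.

Bonds broken (reactants):
  C–C: 2 × 337 = 674
  C–H: 12 × 428 = 5136
  C=C: 2 × 637 = 1274
  O=O: 9 × 504 = 4536
  Σ(broken) = 11620 kJ
Bonds formed (products):
  C=O: 12 × 781 = 9372
  O–H: 12 × 453 = 5436
  Σ(formed) = 14808 kJ
ΔH = Σ(broken) − Σ(formed) = 11620 − 14808 = −3188 kJ
For 5× the reaction as written: 5 × (−3188) = −15940 kJ

ΔH = −15940 kJ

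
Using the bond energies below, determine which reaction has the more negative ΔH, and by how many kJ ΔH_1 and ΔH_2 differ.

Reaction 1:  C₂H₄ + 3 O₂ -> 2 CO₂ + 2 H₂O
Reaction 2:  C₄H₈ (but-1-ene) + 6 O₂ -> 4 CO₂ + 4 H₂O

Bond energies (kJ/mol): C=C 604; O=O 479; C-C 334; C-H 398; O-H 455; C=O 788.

Reaction 2, by 1275 kJ

Reaction 1:
  Bonds broken (reactants):
    C-H: 4 × 398 = 1592
    C=C: 1 × 604 = 604
    O=O: 3 × 479 = 1437
    Σ(broken) = 3633 kJ
  Bonds formed (products):
    C=O: 4 × 788 = 3152
    O-H: 4 × 455 = 1820
    Σ(formed) = 4972 kJ
  ΔH_1 = 3633 − 4972 = −1339 kJ
Reaction 2:
  Bonds broken (reactants):
    C-C: 2 × 334 = 668
    C-H: 8 × 398 = 3184
    C=C: 1 × 604 = 604
    O=O: 6 × 479 = 2874
    Σ(broken) = 7330 kJ
  Bonds formed (products):
    C=O: 8 × 788 = 6304
    O-H: 8 × 455 = 3640
    Σ(formed) = 9944 kJ
  ΔH_2 = 7330 − 9944 = −2614 kJ
ΔH_1 − ΔH_2 = +1275 kJ, so reaction 2 has the more negative ΔH; |ΔH_1 − ΔH_2| = 1275 kJ.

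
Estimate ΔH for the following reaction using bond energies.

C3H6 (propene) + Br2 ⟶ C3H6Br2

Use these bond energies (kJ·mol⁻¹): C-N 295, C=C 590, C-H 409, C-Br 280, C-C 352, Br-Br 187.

ΔH ≈ −135 kJ

Bonds broken (reactants):
  Br-Br: 1 × 187 = 187
  C-C: 1 × 352 = 352
  C-H: 6 × 409 = 2454
  C=C: 1 × 590 = 590
  Σ(broken) = 3583 kJ
Bonds formed (products):
  C-Br: 2 × 280 = 560
  C-C: 2 × 352 = 704
  C-H: 6 × 409 = 2454
  Σ(formed) = 3718 kJ
ΔH = Σ(broken) − Σ(formed) = 3583 − 3718 = −135 kJ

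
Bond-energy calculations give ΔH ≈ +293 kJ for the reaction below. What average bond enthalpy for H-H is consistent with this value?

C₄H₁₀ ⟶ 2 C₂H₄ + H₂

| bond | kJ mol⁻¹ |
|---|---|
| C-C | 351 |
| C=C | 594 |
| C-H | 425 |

D(H-H) ≈ 422 kJ/mol

Let D be the H-H bond energy.
Σ(broken) = 3×351 + 10×425 = 5303
Σ(formed) = 8×425 + 2×594 + 1×D = 4588 + D
ΔH = Σ(broken) − Σ(formed) = (5303) − (4588 + D) = +715 − D
Setting this equal to +293 kJ gives D = 422 kJ/mol.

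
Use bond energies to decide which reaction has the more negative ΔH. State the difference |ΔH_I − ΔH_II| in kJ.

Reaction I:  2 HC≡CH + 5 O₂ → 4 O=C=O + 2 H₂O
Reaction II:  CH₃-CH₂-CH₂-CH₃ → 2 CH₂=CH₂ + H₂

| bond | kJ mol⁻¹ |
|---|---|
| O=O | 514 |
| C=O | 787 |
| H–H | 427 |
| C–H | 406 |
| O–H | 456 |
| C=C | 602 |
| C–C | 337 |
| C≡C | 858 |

Reaction I:
  Bonds broken (reactants):
    C≡C: 2 × 858 = 1716
    C–H: 4 × 406 = 1624
    O=O: 5 × 514 = 2570
    Σ(broken) = 5910 kJ
  Bonds formed (products):
    C=O: 8 × 787 = 6296
    O–H: 4 × 456 = 1824
    Σ(formed) = 8120 kJ
  ΔH_I = 5910 − 8120 = −2210 kJ
Reaction II:
  Bonds broken (reactants):
    C–C: 3 × 337 = 1011
    C–H: 10 × 406 = 4060
    Σ(broken) = 5071 kJ
  Bonds formed (products):
    C–H: 8 × 406 = 3248
    C=C: 2 × 602 = 1204
    H–H: 1 × 427 = 427
    Σ(formed) = 4879 kJ
  ΔH_II = 5071 − 4879 = +192 kJ
ΔH_I − ΔH_II = −2402 kJ, so reaction I has the more negative ΔH; |ΔH_I − ΔH_II| = 2402 kJ.

Reaction I, by 2402 kJ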